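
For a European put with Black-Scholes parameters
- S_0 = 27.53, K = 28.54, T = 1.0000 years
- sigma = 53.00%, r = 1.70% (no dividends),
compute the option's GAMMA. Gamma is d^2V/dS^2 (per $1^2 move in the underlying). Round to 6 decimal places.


d1 = 0.2290937870; d2 = -0.3009062130
phi(d1) = 0.3886094148; exp(-qT) = 1.0000000000; exp(-rT) = 0.9831436846
Gamma = exp(-qT) * phi(d1) / (S * sigma * sqrt(T)) = 1.0000000000 * 0.3886094148 / (27.5300 * 0.5300 * 1.0000000000) = 0.026634

Answer: Gamma = 0.026634


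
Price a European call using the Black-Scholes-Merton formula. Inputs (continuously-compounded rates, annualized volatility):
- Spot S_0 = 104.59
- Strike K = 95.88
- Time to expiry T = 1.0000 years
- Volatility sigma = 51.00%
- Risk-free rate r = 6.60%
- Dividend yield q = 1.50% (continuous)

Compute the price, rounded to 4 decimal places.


d1 = (ln(S/K) + (r - q + 0.5*sigma^2) * T) / (sigma * sqrt(T)) = 0.52549125
d2 = d1 - sigma * sqrt(T) = 0.01549125
exp(-rT) = 0.93613086; exp(-qT) = 0.98511194
C = S_0 * exp(-qT) * N(d1) - K * exp(-rT) * N(d2)
N(d1) = 0.70037913; N(d2) = 0.50617987
C = 104.5900 * 0.98511194 * 0.70037913 - 95.8800 * 0.93613086 * 0.50617987 = 26.7293

Answer: Price = 26.7293


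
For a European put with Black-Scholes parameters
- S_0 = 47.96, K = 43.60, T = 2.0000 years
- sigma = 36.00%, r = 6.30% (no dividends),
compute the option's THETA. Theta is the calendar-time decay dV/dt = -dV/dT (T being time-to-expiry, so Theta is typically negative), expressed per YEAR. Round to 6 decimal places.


d1 = 0.6892526881; d2 = 0.1801358057
phi(d1) = 0.3145937462; exp(-qT) = 1.0000000000; exp(-rT) = 0.8816148468
Theta = -S*exp(-qT)*phi(d1)*sigma/(2*sqrt(T)) + r*K*exp(-rT)*N(-d2) - q*S*exp(-qT)*N(-d1)
N(-d1) = 0.2453321328; N(-d2) = 0.4285229767; sqrt(T) = 1.4142135624
Term 1 = -47.9600 * 1.0000000000 * 0.3145937462 * 0.3600 / (2 * 1.4142135624) = -1.9203781978
Term 2 = 0.0630 * 43.6000 * 0.8816148468 * 0.4285229767 = 1.0377196656
Term 3 = 0 (no dividend yield, q = 0)
Theta = -1.9203781978 + (1.0377196656) + (0.0000000000) = -0.882659

Answer: Theta = -0.882659


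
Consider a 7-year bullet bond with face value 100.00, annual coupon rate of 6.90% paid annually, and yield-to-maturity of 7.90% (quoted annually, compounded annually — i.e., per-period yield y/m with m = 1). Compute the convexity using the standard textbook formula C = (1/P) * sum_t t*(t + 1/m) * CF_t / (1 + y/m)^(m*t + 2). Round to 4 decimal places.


Coupon per period c = face * coupon_rate / m = 6.900000
Periods per year m = 1; per-period yield y/m = 0.079000
Number of cashflows N = 7
Cashflows (t years, CF_t, discount factor 1/(1+y/m)^(m*t), PV):
  t = 1.0000: CF_t = 6.900000, DF = 0.926784, PV = 6.394810
  t = 2.0000: CF_t = 6.900000, DF = 0.858929, PV = 5.926608
  t = 3.0000: CF_t = 6.900000, DF = 0.796041, PV = 5.492686
  t = 4.0000: CF_t = 6.900000, DF = 0.737758, PV = 5.090534
  t = 5.0000: CF_t = 6.900000, DF = 0.683743, PV = 4.717825
  t = 6.0000: CF_t = 6.900000, DF = 0.633682, PV = 4.372405
  t = 7.0000: CF_t = 106.900000, DF = 0.587286, PV = 62.780908
Price P = sum_t PV_t = 94.775776
Convexity numerator sum_t t*(t + 1/m) * CF_t / (1+y/m)^(m*t + 2):
  t = 1.0000: term = 10.985372
  t = 2.0000: term = 30.543202
  t = 3.0000: term = 56.613905
  t = 4.0000: term = 87.448108
  t = 5.0000: term = 121.568269
  t = 6.0000: term = 157.734547
  t = 7.0000: term = 3019.762100
Convexity = (1/P) * sum = 3484.655503 / 94.775776 = 36.767364

Answer: Convexity = 36.7674


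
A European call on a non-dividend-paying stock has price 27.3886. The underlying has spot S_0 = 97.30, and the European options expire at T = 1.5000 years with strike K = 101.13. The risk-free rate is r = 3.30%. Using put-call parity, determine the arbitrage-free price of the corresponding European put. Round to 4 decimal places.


Put-call parity: C - P = S_0 * exp(-qT) - K * exp(-rT).
S_0 * exp(-qT) = 97.3000 * 1.00000000 = 97.30000000
K * exp(-rT) = 101.1300 * 0.95170516 = 96.24594264
P = C - S*exp(-qT) + K*exp(-rT)
P = 27.3886 - 97.30000000 + 96.24594264 = 26.3345

Answer: Put price = 26.3345


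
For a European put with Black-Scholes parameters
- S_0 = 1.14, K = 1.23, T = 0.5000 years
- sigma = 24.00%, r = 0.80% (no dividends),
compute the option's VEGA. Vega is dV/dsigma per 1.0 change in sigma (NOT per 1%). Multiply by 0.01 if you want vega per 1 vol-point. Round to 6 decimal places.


d1 = -0.3393282110; d2 = -0.5090338385
phi(d1) = 0.3766230909; exp(-qT) = 1.0000000000; exp(-rT) = 0.9960079893
Vega = S * exp(-qT) * phi(d1) * sqrt(T) = 1.1400 * 1.0000000000 * 0.3766230909 * 0.7071067812 = 0.303597

Answer: Vega = 0.303597


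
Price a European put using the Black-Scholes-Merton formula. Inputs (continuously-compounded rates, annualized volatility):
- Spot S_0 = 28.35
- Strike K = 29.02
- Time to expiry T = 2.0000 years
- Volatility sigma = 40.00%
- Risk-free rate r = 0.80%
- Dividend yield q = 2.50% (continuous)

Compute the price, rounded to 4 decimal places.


d1 = (ln(S/K) + (r - q + 0.5*sigma^2) * T) / (sigma * sqrt(T)) = 0.18144675
d2 = d1 - sigma * sqrt(T) = -0.38423867
exp(-rT) = 0.98412732; exp(-qT) = 0.95122942
P = K * exp(-rT) * N(-d2) - S_0 * exp(-qT) * N(-d1)
N(-d1) = 0.42800846; N(-d2) = 0.64959922
P = 29.0200 * 0.98412732 * 0.64959922 - 28.3500 * 0.95122942 * 0.42800846 = 7.0099

Answer: Price = 7.0099


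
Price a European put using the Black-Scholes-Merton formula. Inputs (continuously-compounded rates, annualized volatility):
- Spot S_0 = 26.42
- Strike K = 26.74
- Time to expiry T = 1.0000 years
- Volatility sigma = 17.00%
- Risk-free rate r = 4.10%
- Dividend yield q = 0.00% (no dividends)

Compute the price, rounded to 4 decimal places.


Answer: Price = 1.4125

Derivation:
d1 = (ln(S/K) + (r - q + 0.5*sigma^2) * T) / (sigma * sqrt(T)) = 0.25535722
d2 = d1 - sigma * sqrt(T) = 0.08535722
exp(-rT) = 0.95982913; exp(-qT) = 1.00000000
P = K * exp(-rT) * N(-d2) - S_0 * exp(-qT) * N(-d1)
N(-d1) = 0.39922360; N(-d2) = 0.46598870
P = 26.7400 * 0.95982913 * 0.46598870 - 26.4200 * 1.00000000 * 0.39922360 = 1.4125


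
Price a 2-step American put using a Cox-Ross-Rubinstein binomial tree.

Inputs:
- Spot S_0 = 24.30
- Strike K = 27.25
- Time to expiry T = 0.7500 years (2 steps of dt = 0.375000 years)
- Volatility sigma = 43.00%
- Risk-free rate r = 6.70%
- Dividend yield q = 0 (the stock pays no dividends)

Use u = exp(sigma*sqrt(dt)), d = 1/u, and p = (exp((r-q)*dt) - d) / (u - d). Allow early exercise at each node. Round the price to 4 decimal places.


dt = T/N = 0.375000
u = exp(sigma*sqrt(dt)) = 1.301243; d = 1/u = 0.768496
p = (exp((r-q)*dt) - d) / (u - d) = 0.482306
Discount per step: exp(-r*dt) = 0.975188
Stock lattice S(k, i) with i counting down-moves:
  k=0: S(0,0) = 24.3000
  k=1: S(1,0) = 31.6202; S(1,1) = 18.6744
  k=2: S(2,0) = 41.1456; S(2,1) = 24.3000; S(2,2) = 14.3512
Terminal payoffs V(N, i) = max(K - S_T, 0):
  V(2,0) = 0.000000; V(2,1) = 2.950000; V(2,2) = 12.898764
Backward induction: V(k, i) = exp(-r*dt) * [p * V(k+1, i) + (1-p) * V(k+1, i+1)]; then take max(V_cont, immediate exercise) for American.
  V(1,0) = exp(-r*dt) * [p*0.000000 + (1-p)*2.950000] = 1.489303; exercise = 0.000000; V(1,0) = max -> 1.489303
  V(1,1) = exp(-r*dt) * [p*2.950000 + (1-p)*12.898764] = 7.899425; exercise = 8.575551; V(1,1) = max -> 8.575551
  V(0,0) = exp(-r*dt) * [p*1.489303 + (1-p)*8.575551] = 5.029833; exercise = 2.950000; V(0,0) = max -> 5.029833

Answer: Price = V(0,0) = 5.0298


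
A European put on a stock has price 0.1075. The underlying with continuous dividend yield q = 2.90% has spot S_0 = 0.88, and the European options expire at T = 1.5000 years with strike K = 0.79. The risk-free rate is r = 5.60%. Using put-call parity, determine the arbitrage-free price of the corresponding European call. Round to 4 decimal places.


Answer: Call price = 0.2237

Derivation:
Put-call parity: C - P = S_0 * exp(-qT) - K * exp(-rT).
S_0 * exp(-qT) = 0.8800 * 0.95743255 = 0.84254065
K * exp(-rT) = 0.7900 * 0.91943126 = 0.72635069
C = P + S*exp(-qT) - K*exp(-rT)
C = 0.1075 + 0.84254065 - 0.72635069 = 0.2237


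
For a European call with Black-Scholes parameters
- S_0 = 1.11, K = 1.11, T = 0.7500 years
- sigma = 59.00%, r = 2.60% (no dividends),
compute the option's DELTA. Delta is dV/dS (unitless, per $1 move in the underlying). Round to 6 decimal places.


Answer: Delta = 0.615484

Derivation:
d1 = 0.2936413255; d2 = -0.2173136628
phi(d1) = 0.3821083212; exp(-qT) = 1.0000000000; exp(-rT) = 0.9806888952
N(d1) = 0.6154840030
Delta = exp(-qT) * N(d1) = 1.0000000000 * 0.6154840030 = 0.615484


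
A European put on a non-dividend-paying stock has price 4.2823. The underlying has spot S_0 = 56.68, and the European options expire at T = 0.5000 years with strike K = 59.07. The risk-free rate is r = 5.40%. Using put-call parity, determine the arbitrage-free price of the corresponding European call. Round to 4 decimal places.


Put-call parity: C - P = S_0 * exp(-qT) - K * exp(-rT).
S_0 * exp(-qT) = 56.6800 * 1.00000000 = 56.68000000
K * exp(-rT) = 59.0700 * 0.97336124 = 57.49644854
C = P + S*exp(-qT) - K*exp(-rT)
C = 4.2823 + 56.68000000 - 57.49644854 = 3.4659

Answer: Call price = 3.4659


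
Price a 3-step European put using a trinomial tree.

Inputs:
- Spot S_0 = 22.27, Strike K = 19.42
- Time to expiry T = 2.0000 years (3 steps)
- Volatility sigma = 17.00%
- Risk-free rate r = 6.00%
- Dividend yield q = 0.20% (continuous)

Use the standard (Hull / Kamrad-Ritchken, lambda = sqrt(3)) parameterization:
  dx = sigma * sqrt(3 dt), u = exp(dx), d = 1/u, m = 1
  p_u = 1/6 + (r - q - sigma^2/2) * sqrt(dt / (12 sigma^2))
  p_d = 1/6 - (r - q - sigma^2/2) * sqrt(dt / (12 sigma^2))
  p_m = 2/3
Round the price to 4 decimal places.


Answer: Price = V(0,0) = 0.3754

Derivation:
dt = T/N = 0.666667; dx = sigma*sqrt(3*dt) = 0.240416
u = exp(dx) = 1.271778; d = 1/u = 0.786300
p_u = 0.227048, p_m = 0.666667, p_d = 0.106285
Discount per step: exp(-r*dt) = 0.960789
Stock lattice S(k, j) with j the centered position index:
  k=0: S(0,+0) = 22.2700
  k=1: S(1,-1) = 17.5109; S(1,+0) = 22.2700; S(1,+1) = 28.3225
  k=2: S(2,-2) = 13.7688; S(2,-1) = 17.5109; S(2,+0) = 22.2700; S(2,+1) = 28.3225; S(2,+2) = 36.0200
  k=3: S(3,-3) = 10.8264; S(3,-2) = 13.7688; S(3,-1) = 17.5109; S(3,+0) = 22.2700; S(3,+1) = 28.3225; S(3,+2) = 36.0200; S(3,+3) = 45.8094
Terminal payoffs V(N, j) = max(K - S_T, 0):
  V(3,-3) = 8.593557; V(3,-2) = 5.651163; V(3,-1) = 1.909089; V(3,+0) = 0.000000; V(3,+1) = 0.000000; V(3,+2) = 0.000000; V(3,+3) = 0.000000
Backward induction: V(k, j) = exp(-r*dt) * [p_u * V(k+1, j+1) + p_m * V(k+1, j) + p_d * V(k+1, j-1)]
  V(2,-2) = exp(-r*dt) * [p_u*1.909089 + p_m*5.651163 + p_d*8.593557] = 4.913732
  V(2,-1) = exp(-r*dt) * [p_u*0.000000 + p_m*1.909089 + p_d*5.651163] = 1.799906
  V(2,+0) = exp(-r*dt) * [p_u*0.000000 + p_m*0.000000 + p_d*1.909089] = 0.194952
  V(2,+1) = exp(-r*dt) * [p_u*0.000000 + p_m*0.000000 + p_d*0.000000] = 0.000000
  V(2,+2) = exp(-r*dt) * [p_u*0.000000 + p_m*0.000000 + p_d*0.000000] = 0.000000
  V(1,-1) = exp(-r*dt) * [p_u*0.194952 + p_m*1.799906 + p_d*4.913732] = 1.697194
  V(1,+0) = exp(-r*dt) * [p_u*0.000000 + p_m*0.194952 + p_d*1.799906] = 0.308674
  V(1,+1) = exp(-r*dt) * [p_u*0.000000 + p_m*0.000000 + p_d*0.194952] = 0.019908
  V(0,+0) = exp(-r*dt) * [p_u*0.019908 + p_m*0.308674 + p_d*1.697194] = 0.375371


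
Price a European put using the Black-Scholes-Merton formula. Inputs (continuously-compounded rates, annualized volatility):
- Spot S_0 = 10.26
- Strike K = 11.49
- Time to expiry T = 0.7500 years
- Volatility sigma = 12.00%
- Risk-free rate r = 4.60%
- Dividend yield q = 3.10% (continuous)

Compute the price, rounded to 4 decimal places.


d1 = (ln(S/K) + (r - q + 0.5*sigma^2) * T) / (sigma * sqrt(T)) = -0.92928617
d2 = d1 - sigma * sqrt(T) = -1.03320922
exp(-rT) = 0.96608834; exp(-qT) = 0.97701820
P = K * exp(-rT) * N(-d2) - S_0 * exp(-qT) * N(-d1)
N(-d1) = 0.82362960; N(-d2) = 0.84924700
P = 11.4900 * 0.96608834 * 0.84924700 - 10.2600 * 0.97701820 * 0.82362960 = 1.1707

Answer: Price = 1.1707


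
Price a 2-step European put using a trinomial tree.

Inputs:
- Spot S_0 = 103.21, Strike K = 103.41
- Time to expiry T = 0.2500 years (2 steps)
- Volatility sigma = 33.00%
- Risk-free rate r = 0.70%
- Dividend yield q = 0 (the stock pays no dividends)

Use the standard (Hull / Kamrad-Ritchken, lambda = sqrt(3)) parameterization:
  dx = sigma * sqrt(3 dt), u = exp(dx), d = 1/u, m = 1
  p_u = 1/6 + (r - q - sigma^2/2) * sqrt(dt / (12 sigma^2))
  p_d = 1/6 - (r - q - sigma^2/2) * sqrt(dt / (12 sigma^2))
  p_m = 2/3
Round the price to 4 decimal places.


Answer: Price = V(0,0) = 5.8391

Derivation:
dt = T/N = 0.125000; dx = sigma*sqrt(3*dt) = 0.202083
u = exp(dx) = 1.223949; d = 1/u = 0.817027
p_u = 0.151991, p_m = 0.666667, p_d = 0.181342
Discount per step: exp(-r*dt) = 0.999125
Stock lattice S(k, j) with j the centered position index:
  k=0: S(0,+0) = 103.2100
  k=1: S(1,-1) = 84.3254; S(1,+0) = 103.2100; S(1,+1) = 126.3238
  k=2: S(2,-2) = 68.8961; S(2,-1) = 84.3254; S(2,+0) = 103.2100; S(2,+1) = 126.3238; S(2,+2) = 154.6140
Terminal payoffs V(N, j) = max(K - S_T, 0):
  V(2,-2) = 34.513875; V(2,-1) = 19.084624; V(2,+0) = 0.200000; V(2,+1) = 0.000000; V(2,+2) = 0.000000
Backward induction: V(k, j) = exp(-r*dt) * [p_u * V(k+1, j+1) + p_m * V(k+1, j) + p_d * V(k+1, j-1)]
  V(1,-1) = exp(-r*dt) * [p_u*0.200000 + p_m*19.084624 + p_d*34.513875] = 18.995666
  V(1,+0) = exp(-r*dt) * [p_u*0.000000 + p_m*0.200000 + p_d*19.084624] = 3.591033
  V(1,+1) = exp(-r*dt) * [p_u*0.000000 + p_m*0.000000 + p_d*0.200000] = 0.036237
  V(0,+0) = exp(-r*dt) * [p_u*0.036237 + p_m*3.591033 + p_d*18.995666] = 5.839129


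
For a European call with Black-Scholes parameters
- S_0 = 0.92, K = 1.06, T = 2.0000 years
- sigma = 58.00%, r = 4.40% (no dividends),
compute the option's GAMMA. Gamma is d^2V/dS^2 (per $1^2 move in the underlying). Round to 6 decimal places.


Answer: Gamma = 0.498168

Derivation:
d1 = 0.3447139255; d2 = -0.4755299407
phi(d1) = 0.3759299792; exp(-qT) = 1.0000000000; exp(-rT) = 0.9157608767
Gamma = exp(-qT) * phi(d1) / (S * sigma * sqrt(T)) = 1.0000000000 * 0.3759299792 / (0.9200 * 0.5800 * 1.4142135624) = 0.498168


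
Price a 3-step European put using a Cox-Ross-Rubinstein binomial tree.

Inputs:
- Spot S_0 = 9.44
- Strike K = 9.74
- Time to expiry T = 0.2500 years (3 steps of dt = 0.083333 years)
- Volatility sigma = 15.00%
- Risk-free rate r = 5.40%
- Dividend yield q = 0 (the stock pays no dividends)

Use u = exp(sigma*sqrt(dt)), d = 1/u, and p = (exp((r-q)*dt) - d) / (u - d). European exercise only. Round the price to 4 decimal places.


Answer: Price = V(0,0) = 0.3741

Derivation:
dt = T/N = 0.083333
u = exp(sigma*sqrt(dt)) = 1.044252; d = 1/u = 0.957623
p = (exp((r-q)*dt) - d) / (u - d) = 0.541239
Discount per step: exp(-r*dt) = 0.995510
Stock lattice S(k, i) with i counting down-moves:
  k=0: S(0,0) = 9.4400
  k=1: S(1,0) = 9.8577; S(1,1) = 9.0400
  k=2: S(2,0) = 10.2940; S(2,1) = 9.4400; S(2,2) = 8.6569
  k=3: S(3,0) = 10.7495; S(3,1) = 9.8577; S(3,2) = 9.0400; S(3,3) = 8.2900
Terminal payoffs V(N, i) = max(K - S_T, 0):
  V(3,0) = 0.000000; V(3,1) = 0.000000; V(3,2) = 0.700040; V(3,3) = 1.449982
Backward induction: V(k, i) = exp(-r*dt) * [p * V(k+1, i) + (1-p) * V(k+1, i+1)].
  V(2,0) = exp(-r*dt) * [p*0.000000 + (1-p)*0.000000] = 0.000000
  V(2,1) = exp(-r*dt) * [p*0.000000 + (1-p)*0.700040] = 0.319709
  V(2,2) = exp(-r*dt) * [p*0.700040 + (1-p)*1.449982] = 1.039397
  V(1,0) = exp(-r*dt) * [p*0.000000 + (1-p)*0.319709] = 0.146012
  V(1,1) = exp(-r*dt) * [p*0.319709 + (1-p)*1.039397] = 0.646956
  V(0,0) = exp(-r*dt) * [p*0.146012 + (1-p)*0.646956] = 0.374138


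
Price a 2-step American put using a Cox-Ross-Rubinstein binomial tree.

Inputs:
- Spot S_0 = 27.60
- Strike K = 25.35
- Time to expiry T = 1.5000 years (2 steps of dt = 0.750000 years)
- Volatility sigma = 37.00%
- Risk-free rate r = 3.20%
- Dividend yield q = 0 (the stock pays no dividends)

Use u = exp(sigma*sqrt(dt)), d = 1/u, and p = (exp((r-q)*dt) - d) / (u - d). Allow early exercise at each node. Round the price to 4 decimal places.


dt = T/N = 0.750000
u = exp(sigma*sqrt(dt)) = 1.377719; d = 1/u = 0.725837
p = (exp((r-q)*dt) - d) / (u - d) = 0.457833
Discount per step: exp(-r*dt) = 0.976286
Stock lattice S(k, i) with i counting down-moves:
  k=0: S(0,0) = 27.6000
  k=1: S(1,0) = 38.0251; S(1,1) = 20.0331
  k=2: S(2,0) = 52.3878; S(2,1) = 27.6000; S(2,2) = 14.5408
Terminal payoffs V(N, i) = max(K - S_T, 0):
  V(2,0) = 0.000000; V(2,1) = 0.000000; V(2,2) = 10.809222
Backward induction: V(k, i) = exp(-r*dt) * [p * V(k+1, i) + (1-p) * V(k+1, i+1)]; then take max(V_cont, immediate exercise) for American.
  V(1,0) = exp(-r*dt) * [p*0.000000 + (1-p)*0.000000] = 0.000000; exercise = 0.000000; V(1,0) = max -> 0.000000
  V(1,1) = exp(-r*dt) * [p*0.000000 + (1-p)*10.809222] = 5.721429; exercise = 5.316891; V(1,1) = max -> 5.721429
  V(0,0) = exp(-r*dt) * [p*0.000000 + (1-p)*5.721429] = 3.028409; exercise = 0.000000; V(0,0) = max -> 3.028409

Answer: Price = V(0,0) = 3.0284


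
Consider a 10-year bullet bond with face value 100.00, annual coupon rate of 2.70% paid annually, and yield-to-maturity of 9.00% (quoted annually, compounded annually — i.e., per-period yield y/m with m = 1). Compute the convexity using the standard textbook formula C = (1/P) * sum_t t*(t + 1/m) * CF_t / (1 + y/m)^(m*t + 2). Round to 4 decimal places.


Coupon per period c = face * coupon_rate / m = 2.700000
Periods per year m = 1; per-period yield y/m = 0.090000
Number of cashflows N = 10
Cashflows (t years, CF_t, discount factor 1/(1+y/m)^(m*t), PV):
  t = 1.0000: CF_t = 2.700000, DF = 0.917431, PV = 2.477064
  t = 2.0000: CF_t = 2.700000, DF = 0.841680, PV = 2.272536
  t = 3.0000: CF_t = 2.700000, DF = 0.772183, PV = 2.084895
  t = 4.0000: CF_t = 2.700000, DF = 0.708425, PV = 1.912748
  t = 5.0000: CF_t = 2.700000, DF = 0.649931, PV = 1.754815
  t = 6.0000: CF_t = 2.700000, DF = 0.596267, PV = 1.609922
  t = 7.0000: CF_t = 2.700000, DF = 0.547034, PV = 1.476992
  t = 8.0000: CF_t = 2.700000, DF = 0.501866, PV = 1.355039
  t = 9.0000: CF_t = 2.700000, DF = 0.460428, PV = 1.243155
  t = 10.0000: CF_t = 102.700000, DF = 0.422411, PV = 43.381590
Price P = sum_t PV_t = 59.568756
Convexity numerator sum_t t*(t + 1/m) * CF_t / (1+y/m)^(m*t + 2):
  t = 1.0000: term = 4.169791
  t = 2.0000: term = 11.476488
  t = 3.0000: term = 21.057777
  t = 4.0000: term = 32.198436
  t = 5.0000: term = 44.309774
  t = 6.0000: term = 56.911636
  t = 7.0000: term = 69.616680
  t = 8.0000: term = 82.116661
  t = 9.0000: term = 94.170483
  t = 10.0000: term = 4016.475789
Convexity = (1/P) * sum = 4432.503515 / 59.568756 = 74.409871

Answer: Convexity = 74.4099


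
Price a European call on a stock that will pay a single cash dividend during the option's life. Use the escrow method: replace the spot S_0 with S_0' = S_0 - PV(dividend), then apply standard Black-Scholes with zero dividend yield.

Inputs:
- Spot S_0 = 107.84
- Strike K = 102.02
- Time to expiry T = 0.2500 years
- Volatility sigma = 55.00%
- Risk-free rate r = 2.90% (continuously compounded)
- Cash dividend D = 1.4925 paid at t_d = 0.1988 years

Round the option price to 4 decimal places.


PV(D) = D * exp(-r * t_d) = 1.4925 * 0.99425139 = 1.48392019
S_0' = S_0 - PV(D) = 107.8400 - 1.48392019 = 106.35607981
d1 = (ln(S_0'/K) + (r + sigma^2/2)*T) / (sigma*sqrt(T)) = 0.31522304
d2 = d1 - sigma*sqrt(T) = 0.04022304
exp(-rT) = 0.99277622
N(d1) = 0.62370384; N(d2) = 0.51604234
C = S_0' * N(d1) - K * exp(-rT) * N(d2) = 106.35607981 * 0.62370384 - 102.0200 * 0.99277622 * 0.51604234 = 14.0684

Answer: Price = 14.0684


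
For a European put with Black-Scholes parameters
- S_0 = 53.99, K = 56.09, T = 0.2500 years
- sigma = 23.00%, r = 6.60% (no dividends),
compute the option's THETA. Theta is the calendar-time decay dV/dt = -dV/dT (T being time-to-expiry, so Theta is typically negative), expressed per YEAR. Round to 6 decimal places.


d1 = -0.1308365156; d2 = -0.2458365156
phi(d1) = 0.3955422660; exp(-qT) = 1.0000000000; exp(-rT) = 0.9836353794
Theta = -S*exp(-qT)*phi(d1)*sigma/(2*sqrt(T)) + r*K*exp(-rT)*N(-d2) - q*S*exp(-qT)*N(-d1)
N(-d1) = 0.5520476820; N(-d2) = 0.5970956055; sqrt(T) = 0.5000000000
Term 1 = -53.9900 * 1.0000000000 * 0.3955422660 * 0.2300 / (2 * 0.5000000000) = -4.9117251965
Term 2 = 0.0660 * 56.0900 * 0.9836353794 * 0.5970956055 = 2.1742395503
Term 3 = 0 (no dividend yield, q = 0)
Theta = -4.9117251965 + (2.1742395503) + (0.0000000000) = -2.737486

Answer: Theta = -2.737486


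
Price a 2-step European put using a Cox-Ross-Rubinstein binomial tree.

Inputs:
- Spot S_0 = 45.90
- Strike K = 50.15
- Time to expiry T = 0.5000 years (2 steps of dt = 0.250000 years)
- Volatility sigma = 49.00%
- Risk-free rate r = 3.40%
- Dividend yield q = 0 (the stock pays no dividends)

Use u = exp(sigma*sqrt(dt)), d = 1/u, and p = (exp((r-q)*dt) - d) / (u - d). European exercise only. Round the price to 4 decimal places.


dt = T/N = 0.250000
u = exp(sigma*sqrt(dt)) = 1.277621; d = 1/u = 0.782705
p = (exp((r-q)*dt) - d) / (u - d) = 0.456302
Discount per step: exp(-r*dt) = 0.991536
Stock lattice S(k, i) with i counting down-moves:
  k=0: S(0,0) = 45.9000
  k=1: S(1,0) = 58.6428; S(1,1) = 35.9261
  k=2: S(2,0) = 74.9233; S(2,1) = 45.9000; S(2,2) = 28.1196
Terminal payoffs V(N, i) = max(K - S_T, 0):
  V(2,0) = 0.000000; V(2,1) = 4.250000; V(2,2) = 22.030449
Backward induction: V(k, i) = exp(-r*dt) * [p * V(k+1, i) + (1-p) * V(k+1, i+1)].
  V(1,0) = exp(-r*dt) * [p*0.000000 + (1-p)*4.250000] = 2.291157
  V(1,1) = exp(-r*dt) * [p*4.250000 + (1-p)*22.030449] = 13.799393
  V(0,0) = exp(-r*dt) * [p*2.291157 + (1-p)*13.799393] = 8.475807

Answer: Price = V(0,0) = 8.4758


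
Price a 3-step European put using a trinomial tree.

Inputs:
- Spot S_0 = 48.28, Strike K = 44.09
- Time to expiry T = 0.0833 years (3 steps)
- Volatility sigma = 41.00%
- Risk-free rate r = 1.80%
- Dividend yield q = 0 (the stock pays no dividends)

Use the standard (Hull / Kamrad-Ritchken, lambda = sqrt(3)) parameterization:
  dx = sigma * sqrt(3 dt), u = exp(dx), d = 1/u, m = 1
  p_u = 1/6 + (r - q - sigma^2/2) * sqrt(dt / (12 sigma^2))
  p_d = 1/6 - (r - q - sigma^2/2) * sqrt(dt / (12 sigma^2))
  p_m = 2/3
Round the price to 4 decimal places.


dt = T/N = 0.027767; dx = sigma*sqrt(3*dt) = 0.118333
u = exp(dx) = 1.125619; d = 1/u = 0.888400
p_u = 0.158917, p_m = 0.666667, p_d = 0.174416
Discount per step: exp(-r*dt) = 0.999500
Stock lattice S(k, j) with j the centered position index:
  k=0: S(0,+0) = 48.2800
  k=1: S(1,-1) = 42.8920; S(1,+0) = 48.2800; S(1,+1) = 54.3449
  k=2: S(2,-2) = 38.1052; S(2,-1) = 42.8920; S(2,+0) = 48.2800; S(2,+1) = 54.3449; S(2,+2) = 61.1716
  k=3: S(3,-3) = 33.8527; S(3,-2) = 38.1052; S(3,-1) = 42.8920; S(3,+0) = 48.2800; S(3,+1) = 54.3449; S(3,+2) = 61.1716; S(3,+3) = 68.8560
Terminal payoffs V(N, j) = max(K - S_T, 0):
  V(3,-3) = 10.237326; V(3,-2) = 5.984786; V(3,-1) = 1.198046; V(3,+0) = 0.000000; V(3,+1) = 0.000000; V(3,+2) = 0.000000; V(3,+3) = 0.000000
Backward induction: V(k, j) = exp(-r*dt) * [p_u * V(k+1, j+1) + p_m * V(k+1, j) + p_d * V(k+1, j-1)]
  V(2,-2) = exp(-r*dt) * [p_u*1.198046 + p_m*5.984786 + p_d*10.237326] = 5.962819
  V(2,-1) = exp(-r*dt) * [p_u*0.000000 + p_m*1.198046 + p_d*5.984786] = 1.841618
  V(2,+0) = exp(-r*dt) * [p_u*0.000000 + p_m*0.000000 + p_d*1.198046] = 0.208854
  V(2,+1) = exp(-r*dt) * [p_u*0.000000 + p_m*0.000000 + p_d*0.000000] = 0.000000
  V(2,+2) = exp(-r*dt) * [p_u*0.000000 + p_m*0.000000 + p_d*0.000000] = 0.000000
  V(1,-1) = exp(-r*dt) * [p_u*0.208854 + p_m*1.841618 + p_d*5.962819] = 2.299797
  V(1,+0) = exp(-r*dt) * [p_u*0.000000 + p_m*0.208854 + p_d*1.841618] = 0.460213
  V(1,+1) = exp(-r*dt) * [p_u*0.000000 + p_m*0.000000 + p_d*0.208854] = 0.036409
  V(0,+0) = exp(-r*dt) * [p_u*0.036409 + p_m*0.460213 + p_d*2.299797] = 0.713360

Answer: Price = V(0,0) = 0.7134


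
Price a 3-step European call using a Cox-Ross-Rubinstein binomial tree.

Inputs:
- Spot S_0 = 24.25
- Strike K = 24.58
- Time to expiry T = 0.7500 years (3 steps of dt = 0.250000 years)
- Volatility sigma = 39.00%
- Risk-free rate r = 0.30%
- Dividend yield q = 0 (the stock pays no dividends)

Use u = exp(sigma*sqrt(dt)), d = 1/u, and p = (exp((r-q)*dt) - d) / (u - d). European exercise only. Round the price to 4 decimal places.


dt = T/N = 0.250000
u = exp(sigma*sqrt(dt)) = 1.215311; d = 1/u = 0.822835
p = (exp((r-q)*dt) - d) / (u - d) = 0.453316
Discount per step: exp(-r*dt) = 0.999250
Stock lattice S(k, i) with i counting down-moves:
  k=0: S(0,0) = 24.2500
  k=1: S(1,0) = 29.4713; S(1,1) = 19.9537
  k=2: S(2,0) = 35.8168; S(2,1) = 24.2500; S(2,2) = 16.4186
  k=3: S(3,0) = 43.5285; S(3,1) = 29.4713; S(3,2) = 19.9537; S(3,3) = 13.5098
Terminal payoffs V(N, i) = max(S_T - K, 0):
  V(3,0) = 18.948531; V(3,1) = 4.891291; V(3,2) = 0.000000; V(3,3) = 0.000000
Backward induction: V(k, i) = exp(-r*dt) * [p * V(k+1, i) + (1-p) * V(k+1, i+1)].
  V(2,0) = exp(-r*dt) * [p*18.948531 + (1-p)*4.891291] = 11.255212
  V(2,1) = exp(-r*dt) * [p*4.891291 + (1-p)*0.000000] = 2.215636
  V(2,2) = exp(-r*dt) * [p*0.000000 + (1-p)*0.000000] = 0.000000
  V(1,0) = exp(-r*dt) * [p*11.255212 + (1-p)*2.215636] = 6.308683
  V(1,1) = exp(-r*dt) * [p*2.215636 + (1-p)*0.000000] = 1.003629
  V(0,0) = exp(-r*dt) * [p*6.308683 + (1-p)*1.003629] = 3.405937

Answer: Price = V(0,0) = 3.4059


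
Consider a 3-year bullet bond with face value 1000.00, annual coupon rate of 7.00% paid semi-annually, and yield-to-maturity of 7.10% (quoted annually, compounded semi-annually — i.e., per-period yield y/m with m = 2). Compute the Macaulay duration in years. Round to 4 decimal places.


Coupon per period c = face * coupon_rate / m = 35.000000
Periods per year m = 2; per-period yield y/m = 0.035500
Number of cashflows N = 6
Cashflows (t years, CF_t, discount factor 1/(1+y/m)^(m*t), PV):
  t = 0.5000: CF_t = 35.000000, DF = 0.965717, PV = 33.800097
  t = 1.0000: CF_t = 35.000000, DF = 0.932609, PV = 32.641329
  t = 1.5000: CF_t = 35.000000, DF = 0.900637, PV = 31.522288
  t = 2.0000: CF_t = 35.000000, DF = 0.869760, PV = 30.441611
  t = 2.5000: CF_t = 35.000000, DF = 0.839942, PV = 29.397983
  t = 3.0000: CF_t = 1035.000000, DF = 0.811147, PV = 839.536786
Price P = sum_t PV_t = 997.340094
Macaulay numerator sum_t t * PV_t:
  t * PV_t at t = 0.5000: 16.900048
  t * PV_t at t = 1.0000: 32.641329
  t * PV_t at t = 1.5000: 47.283432
  t * PV_t at t = 2.0000: 60.883222
  t * PV_t at t = 2.5000: 73.494956
  t * PV_t at t = 3.0000: 2518.610358
Macaulay duration D = (sum_t t * PV_t) / P = 2749.813346 / 997.340094 = 2.757147

Answer: Macaulay duration = 2.7571 years


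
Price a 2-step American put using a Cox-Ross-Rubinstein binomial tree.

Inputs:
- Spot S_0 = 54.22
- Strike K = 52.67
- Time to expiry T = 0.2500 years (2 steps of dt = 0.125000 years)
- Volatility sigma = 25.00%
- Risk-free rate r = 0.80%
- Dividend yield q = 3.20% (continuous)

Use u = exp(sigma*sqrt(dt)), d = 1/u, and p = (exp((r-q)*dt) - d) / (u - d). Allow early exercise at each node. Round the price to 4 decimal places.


Answer: Price = V(0,0) = 2.0979

Derivation:
dt = T/N = 0.125000
u = exp(sigma*sqrt(dt)) = 1.092412; d = 1/u = 0.915405
p = (exp((r-q)*dt) - d) / (u - d) = 0.460994
Discount per step: exp(-r*dt) = 0.999000
Stock lattice S(k, i) with i counting down-moves:
  k=0: S(0,0) = 54.2200
  k=1: S(1,0) = 59.2306; S(1,1) = 49.6333
  k=2: S(2,0) = 64.7042; S(2,1) = 54.2200; S(2,2) = 45.4346
Terminal payoffs V(N, i) = max(K - S_T, 0):
  V(2,0) = 0.000000; V(2,1) = 0.000000; V(2,2) = 7.235435
Backward induction: V(k, i) = exp(-r*dt) * [p * V(k+1, i) + (1-p) * V(k+1, i+1)]; then take max(V_cont, immediate exercise) for American.
  V(1,0) = exp(-r*dt) * [p*0.000000 + (1-p)*0.000000] = 0.000000; exercise = 0.000000; V(1,0) = max -> 0.000000
  V(1,1) = exp(-r*dt) * [p*0.000000 + (1-p)*7.235435] = 3.896044; exercise = 3.036724; V(1,1) = max -> 3.896044
  V(0,0) = exp(-r*dt) * [p*0.000000 + (1-p)*3.896044] = 2.097891; exercise = 0.000000; V(0,0) = max -> 2.097891


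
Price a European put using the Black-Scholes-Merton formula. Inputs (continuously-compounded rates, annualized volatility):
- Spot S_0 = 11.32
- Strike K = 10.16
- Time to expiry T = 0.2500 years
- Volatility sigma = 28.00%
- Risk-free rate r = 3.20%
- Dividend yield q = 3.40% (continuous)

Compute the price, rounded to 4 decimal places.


Answer: Price = 0.1888

Derivation:
d1 = (ln(S/K) + (r - q + 0.5*sigma^2) * T) / (sigma * sqrt(T)) = 0.83866165
d2 = d1 - sigma * sqrt(T) = 0.69866165
exp(-rT) = 0.99203191; exp(-qT) = 0.99153602
P = K * exp(-rT) * N(-d2) - S_0 * exp(-qT) * N(-d1)
N(-d1) = 0.20082960; N(-d2) = 0.24238175
P = 10.1600 * 0.99203191 * 0.24238175 - 11.3200 * 0.99153602 * 0.20082960 = 0.1888


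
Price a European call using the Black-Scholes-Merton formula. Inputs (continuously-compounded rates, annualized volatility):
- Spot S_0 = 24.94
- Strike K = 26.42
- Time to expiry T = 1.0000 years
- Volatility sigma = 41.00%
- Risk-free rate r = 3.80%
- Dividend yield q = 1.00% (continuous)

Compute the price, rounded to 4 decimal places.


Answer: Price = 3.7100

Derivation:
d1 = (ln(S/K) + (r - q + 0.5*sigma^2) * T) / (sigma * sqrt(T)) = 0.13268693
d2 = d1 - sigma * sqrt(T) = -0.27731307
exp(-rT) = 0.96271294; exp(-qT) = 0.99004983
C = S_0 * exp(-qT) * N(d1) - K * exp(-rT) * N(d2)
N(d1) = 0.55277951; N(d2) = 0.39076986
C = 24.9400 * 0.99004983 * 0.55277951 - 26.4200 * 0.96271294 * 0.39076986 = 3.7100


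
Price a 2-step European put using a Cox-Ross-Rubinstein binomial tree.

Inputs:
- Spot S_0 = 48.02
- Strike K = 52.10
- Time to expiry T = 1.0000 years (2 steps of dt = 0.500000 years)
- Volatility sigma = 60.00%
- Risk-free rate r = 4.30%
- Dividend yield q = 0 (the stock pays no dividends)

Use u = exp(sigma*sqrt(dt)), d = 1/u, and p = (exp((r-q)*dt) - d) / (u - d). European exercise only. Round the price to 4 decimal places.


dt = T/N = 0.500000
u = exp(sigma*sqrt(dt)) = 1.528465; d = 1/u = 0.654251
p = (exp((r-q)*dt) - d) / (u - d) = 0.420357
Discount per step: exp(-r*dt) = 0.978729
Stock lattice S(k, i) with i counting down-moves:
  k=0: S(0,0) = 48.0200
  k=1: S(1,0) = 73.3969; S(1,1) = 31.4171
  k=2: S(2,0) = 112.1846; S(2,1) = 48.0200; S(2,2) = 20.5547
Terminal payoffs V(N, i) = max(K - S_T, 0):
  V(2,0) = 0.000000; V(2,1) = 4.080000; V(2,2) = 31.545304
Backward induction: V(k, i) = exp(-r*dt) * [p * V(k+1, i) + (1-p) * V(k+1, i+1)].
  V(1,0) = exp(-r*dt) * [p*0.000000 + (1-p)*4.080000] = 2.314641
  V(1,1) = exp(-r*dt) * [p*4.080000 + (1-p)*31.545304] = 19.574668
  V(0,0) = exp(-r*dt) * [p*2.314641 + (1-p)*19.574668] = 12.057263

Answer: Price = V(0,0) = 12.0573


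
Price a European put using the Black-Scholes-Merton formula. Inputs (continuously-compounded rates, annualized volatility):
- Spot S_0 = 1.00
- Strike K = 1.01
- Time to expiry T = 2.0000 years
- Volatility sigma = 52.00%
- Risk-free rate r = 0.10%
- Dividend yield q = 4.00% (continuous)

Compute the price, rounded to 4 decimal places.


d1 = (ln(S/K) + (r - q + 0.5*sigma^2) * T) / (sigma * sqrt(T)) = 0.24809884
d2 = d1 - sigma * sqrt(T) = -0.48729221
exp(-rT) = 0.99800200; exp(-qT) = 0.92311635
P = K * exp(-rT) * N(-d2) - S_0 * exp(-qT) * N(-d1)
N(-d1) = 0.40202897; N(-d2) = 0.68697437
P = 1.0100 * 0.99800200 * 0.68697437 - 1.0000 * 0.92311635 * 0.40202897 = 0.3213

Answer: Price = 0.3213


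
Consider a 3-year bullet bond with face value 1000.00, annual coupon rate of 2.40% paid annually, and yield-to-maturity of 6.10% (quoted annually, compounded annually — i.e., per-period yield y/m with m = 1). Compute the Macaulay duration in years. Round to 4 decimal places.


Coupon per period c = face * coupon_rate / m = 24.000000
Periods per year m = 1; per-period yield y/m = 0.061000
Number of cashflows N = 3
Cashflows (t years, CF_t, discount factor 1/(1+y/m)^(m*t), PV):
  t = 1.0000: CF_t = 24.000000, DF = 0.942507, PV = 22.620170
  t = 2.0000: CF_t = 24.000000, DF = 0.888320, PV = 21.319670
  t = 3.0000: CF_t = 1024.000000, DF = 0.837247, PV = 857.341418
Price P = sum_t PV_t = 901.281257
Macaulay numerator sum_t t * PV_t:
  t * PV_t at t = 1.0000: 22.620170
  t * PV_t at t = 2.0000: 42.639340
  t * PV_t at t = 3.0000: 2572.024254
Macaulay duration D = (sum_t t * PV_t) / P = 2637.283763 / 901.281257 = 2.926150

Answer: Macaulay duration = 2.9261 years


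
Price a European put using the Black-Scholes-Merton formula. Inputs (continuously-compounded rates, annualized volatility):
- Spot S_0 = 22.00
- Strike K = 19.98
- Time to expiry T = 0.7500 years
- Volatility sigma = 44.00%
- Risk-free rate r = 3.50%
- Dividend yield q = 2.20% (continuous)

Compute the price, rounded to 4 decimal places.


d1 = (ln(S/K) + (r - q + 0.5*sigma^2) * T) / (sigma * sqrt(T)) = 0.46886269
d2 = d1 - sigma * sqrt(T) = 0.08781151
exp(-rT) = 0.97409154; exp(-qT) = 0.98363538
P = K * exp(-rT) * N(-d2) - S_0 * exp(-qT) * N(-d1)
N(-d1) = 0.31958389; N(-d2) = 0.46501324
P = 19.9800 * 0.97409154 * 0.46501324 - 22.0000 * 0.98363538 * 0.31958389 = 2.1345

Answer: Price = 2.1345


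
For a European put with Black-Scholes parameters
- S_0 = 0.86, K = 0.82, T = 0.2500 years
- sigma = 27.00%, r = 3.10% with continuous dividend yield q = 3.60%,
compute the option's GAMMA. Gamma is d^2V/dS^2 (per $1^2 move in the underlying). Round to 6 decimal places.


Answer: Gamma = 3.129544

Derivation:
d1 = 0.4110411036; d2 = 0.2760411036
phi(d1) = 0.3666249355; exp(-qT) = 0.9910403788; exp(-rT) = 0.9922799538
Gamma = exp(-qT) * phi(d1) / (S * sigma * sqrt(T)) = 0.9910403788 * 0.3666249355 / (0.8600 * 0.2700 * 0.5000000000) = 3.129544


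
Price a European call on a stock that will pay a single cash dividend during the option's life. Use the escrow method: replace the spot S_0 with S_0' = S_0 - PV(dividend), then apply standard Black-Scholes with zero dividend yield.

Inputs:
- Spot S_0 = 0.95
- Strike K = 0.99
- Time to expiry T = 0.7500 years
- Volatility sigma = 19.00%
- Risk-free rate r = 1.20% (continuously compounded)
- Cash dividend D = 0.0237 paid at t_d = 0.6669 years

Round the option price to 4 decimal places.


Answer: Price = 0.0390

Derivation:
PV(D) = D * exp(-r * t_d) = 0.0237 * 0.99202914 = 0.02351109
S_0' = S_0 - PV(D) = 0.9500 - 0.02351109 = 0.92648891
d1 = (ln(S_0'/K) + (r + sigma^2/2)*T) / (sigma*sqrt(T)) = -0.26597839
d2 = d1 - sigma*sqrt(T) = -0.43052322
exp(-rT) = 0.99104038
N(d1) = 0.39512793; N(d2) = 0.33340754
C = S_0' * N(d1) - K * exp(-rT) * N(d2) = 0.92648891 * 0.39512793 - 0.9900 * 0.99104038 * 0.33340754 = 0.0390


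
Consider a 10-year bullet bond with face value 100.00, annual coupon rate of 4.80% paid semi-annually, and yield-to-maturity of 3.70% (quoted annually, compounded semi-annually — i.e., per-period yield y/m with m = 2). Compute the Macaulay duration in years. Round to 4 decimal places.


Coupon per period c = face * coupon_rate / m = 2.400000
Periods per year m = 2; per-period yield y/m = 0.018500
Number of cashflows N = 20
Cashflows (t years, CF_t, discount factor 1/(1+y/m)^(m*t), PV):
  t = 0.5000: CF_t = 2.400000, DF = 0.981836, PV = 2.356406
  t = 1.0000: CF_t = 2.400000, DF = 0.964002, PV = 2.313605
  t = 1.5000: CF_t = 2.400000, DF = 0.946492, PV = 2.271581
  t = 2.0000: CF_t = 2.400000, DF = 0.929300, PV = 2.230320
  t = 2.5000: CF_t = 2.400000, DF = 0.912420, PV = 2.189808
  t = 3.0000: CF_t = 2.400000, DF = 0.895847, PV = 2.150033
  t = 3.5000: CF_t = 2.400000, DF = 0.879575, PV = 2.110979
  t = 4.0000: CF_t = 2.400000, DF = 0.863598, PV = 2.072636
  t = 4.5000: CF_t = 2.400000, DF = 0.847912, PV = 2.034988
  t = 5.0000: CF_t = 2.400000, DF = 0.832510, PV = 1.998025
  t = 5.5000: CF_t = 2.400000, DF = 0.817389, PV = 1.961733
  t = 6.0000: CF_t = 2.400000, DF = 0.802542, PV = 1.926100
  t = 6.5000: CF_t = 2.400000, DF = 0.787964, PV = 1.891114
  t = 7.0000: CF_t = 2.400000, DF = 0.773652, PV = 1.856764
  t = 7.5000: CF_t = 2.400000, DF = 0.759599, PV = 1.823038
  t = 8.0000: CF_t = 2.400000, DF = 0.745802, PV = 1.789924
  t = 8.5000: CF_t = 2.400000, DF = 0.732255, PV = 1.757412
  t = 9.0000: CF_t = 2.400000, DF = 0.718954, PV = 1.725491
  t = 9.5000: CF_t = 2.400000, DF = 0.705895, PV = 1.694149
  t = 10.0000: CF_t = 102.400000, DF = 0.693074, PV = 70.970733
Price P = sum_t PV_t = 109.124840
Macaulay numerator sum_t t * PV_t:
  t * PV_t at t = 0.5000: 1.178203
  t * PV_t at t = 1.0000: 2.313605
  t * PV_t at t = 1.5000: 3.407371
  t * PV_t at t = 2.0000: 4.460639
  t * PV_t at t = 2.5000: 5.474520
  t * PV_t at t = 3.0000: 6.450098
  t * PV_t at t = 3.5000: 7.388428
  t * PV_t at t = 4.0000: 8.290543
  t * PV_t at t = 4.5000: 9.157448
  t * PV_t at t = 5.0000: 9.990125
  t * PV_t at t = 5.5000: 10.789531
  t * PV_t at t = 6.0000: 11.556600
  t * PV_t at t = 6.5000: 12.292244
  t * PV_t at t = 7.0000: 12.997350
  t * PV_t at t = 7.5000: 13.672786
  t * PV_t at t = 8.0000: 14.319396
  t * PV_t at t = 8.5000: 14.938005
  t * PV_t at t = 9.0000: 15.529417
  t * PV_t at t = 9.5000: 16.094416
  t * PV_t at t = 10.0000: 709.707329
Macaulay duration D = (sum_t t * PV_t) / P = 890.008053 / 109.124840 = 8.155870

Answer: Macaulay duration = 8.1559 years


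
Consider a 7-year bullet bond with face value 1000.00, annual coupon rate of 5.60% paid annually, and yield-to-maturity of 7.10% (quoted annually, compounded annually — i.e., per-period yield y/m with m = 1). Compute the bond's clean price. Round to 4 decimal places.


Coupon per period c = face * coupon_rate / m = 56.000000
Periods per year m = 1; per-period yield y/m = 0.071000
Number of cashflows N = 7
Cashflows (t years, CF_t, discount factor 1/(1+y/m)^(m*t), PV):
  t = 1.0000: CF_t = 56.000000, DF = 0.933707, PV = 52.287582
  t = 2.0000: CF_t = 56.000000, DF = 0.871808, PV = 48.821271
  t = 3.0000: CF_t = 56.000000, DF = 0.814013, PV = 45.584754
  t = 4.0000: CF_t = 56.000000, DF = 0.760050, PV = 42.562795
  t = 5.0000: CF_t = 56.000000, DF = 0.709664, PV = 39.741172
  t = 6.0000: CF_t = 56.000000, DF = 0.662618, PV = 37.106603
  t = 7.0000: CF_t = 1056.000000, DF = 0.618691, PV = 653.337554
Price P = sum_t PV_t = 919.441732

Answer: Price = 919.4417


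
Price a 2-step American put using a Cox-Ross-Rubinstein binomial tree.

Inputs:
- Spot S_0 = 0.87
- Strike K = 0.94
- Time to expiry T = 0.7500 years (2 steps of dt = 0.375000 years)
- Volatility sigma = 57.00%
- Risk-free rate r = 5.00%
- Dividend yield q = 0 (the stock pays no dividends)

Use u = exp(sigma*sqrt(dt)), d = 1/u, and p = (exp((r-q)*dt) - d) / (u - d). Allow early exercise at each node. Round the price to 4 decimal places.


Answer: Price = V(0,0) = 0.1959

Derivation:
dt = T/N = 0.375000
u = exp(sigma*sqrt(dt)) = 1.417723; d = 1/u = 0.705356
p = (exp((r-q)*dt) - d) / (u - d) = 0.440181
Discount per step: exp(-r*dt) = 0.981425
Stock lattice S(k, i) with i counting down-moves:
  k=0: S(0,0) = 0.8700
  k=1: S(1,0) = 1.2334; S(1,1) = 0.6137
  k=2: S(2,0) = 1.7486; S(2,1) = 0.8700; S(2,2) = 0.4328
Terminal payoffs V(N, i) = max(K - S_T, 0):
  V(2,0) = 0.000000; V(2,1) = 0.070000; V(2,2) = 0.507151
Backward induction: V(k, i) = exp(-r*dt) * [p * V(k+1, i) + (1-p) * V(k+1, i+1)]; then take max(V_cont, immediate exercise) for American.
  V(1,0) = exp(-r*dt) * [p*0.000000 + (1-p)*0.070000] = 0.038459; exercise = 0.000000; V(1,0) = max -> 0.038459
  V(1,1) = exp(-r*dt) * [p*0.070000 + (1-p)*0.507151] = 0.308879; exercise = 0.326340; V(1,1) = max -> 0.326340
  V(0,0) = exp(-r*dt) * [p*0.038459 + (1-p)*0.326340] = 0.195912; exercise = 0.070000; V(0,0) = max -> 0.195912


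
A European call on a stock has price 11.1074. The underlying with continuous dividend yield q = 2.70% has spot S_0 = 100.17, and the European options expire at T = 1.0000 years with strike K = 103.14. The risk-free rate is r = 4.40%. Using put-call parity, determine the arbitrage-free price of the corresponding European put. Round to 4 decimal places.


Put-call parity: C - P = S_0 * exp(-qT) - K * exp(-rT).
S_0 * exp(-qT) = 100.1700 * 0.97336124 = 97.50159556
K * exp(-rT) = 103.1400 * 0.95695396 = 98.70023117
P = C - S*exp(-qT) + K*exp(-rT)
P = 11.1074 - 97.50159556 + 98.70023117 = 12.3060

Answer: Put price = 12.3060


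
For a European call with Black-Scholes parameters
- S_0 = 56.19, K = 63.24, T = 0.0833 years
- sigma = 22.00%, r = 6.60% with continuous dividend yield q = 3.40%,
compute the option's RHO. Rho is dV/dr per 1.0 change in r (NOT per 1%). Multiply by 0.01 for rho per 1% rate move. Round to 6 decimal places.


d1 = -1.7877828077; d2 = -1.8512786343
phi(d1) = 0.0806995551; exp(-qT) = 0.9971718069; exp(-rT) = 0.9945172852
N(d2) = 0.0320647391
Rho = K*T*exp(-rT)*N(d2) = 63.2400 * 0.0833 * 0.9945172852 * 0.0320647391 = 0.167987

Answer: Rho = 0.167987
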